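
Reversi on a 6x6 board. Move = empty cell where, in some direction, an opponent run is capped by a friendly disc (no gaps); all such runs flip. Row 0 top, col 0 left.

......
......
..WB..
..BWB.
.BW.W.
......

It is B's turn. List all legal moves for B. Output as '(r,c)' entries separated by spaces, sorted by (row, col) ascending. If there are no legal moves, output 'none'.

Answer: (1,2) (2,1) (4,3) (5,2) (5,4)

Derivation:
(1,1): no bracket -> illegal
(1,2): flips 1 -> legal
(1,3): no bracket -> illegal
(2,1): flips 1 -> legal
(2,4): no bracket -> illegal
(3,1): no bracket -> illegal
(3,5): no bracket -> illegal
(4,3): flips 2 -> legal
(4,5): no bracket -> illegal
(5,1): no bracket -> illegal
(5,2): flips 1 -> legal
(5,3): no bracket -> illegal
(5,4): flips 1 -> legal
(5,5): no bracket -> illegal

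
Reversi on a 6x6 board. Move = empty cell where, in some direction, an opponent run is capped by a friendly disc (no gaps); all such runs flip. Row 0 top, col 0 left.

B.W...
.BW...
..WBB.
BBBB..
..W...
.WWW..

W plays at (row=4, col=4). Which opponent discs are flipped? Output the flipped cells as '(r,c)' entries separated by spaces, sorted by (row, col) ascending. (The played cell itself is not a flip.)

Dir NW: opp run (3,3) capped by W -> flip
Dir N: first cell '.' (not opp) -> no flip
Dir NE: first cell '.' (not opp) -> no flip
Dir W: first cell '.' (not opp) -> no flip
Dir E: first cell '.' (not opp) -> no flip
Dir SW: first cell 'W' (not opp) -> no flip
Dir S: first cell '.' (not opp) -> no flip
Dir SE: first cell '.' (not opp) -> no flip

Answer: (3,3)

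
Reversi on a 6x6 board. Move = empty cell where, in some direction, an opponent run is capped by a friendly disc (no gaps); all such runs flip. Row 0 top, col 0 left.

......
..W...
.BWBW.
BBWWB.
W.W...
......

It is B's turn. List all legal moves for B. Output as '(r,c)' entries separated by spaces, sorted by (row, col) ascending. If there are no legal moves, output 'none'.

(0,1): flips 1 -> legal
(0,2): no bracket -> illegal
(0,3): flips 1 -> legal
(1,1): no bracket -> illegal
(1,3): flips 1 -> legal
(1,4): flips 1 -> legal
(1,5): no bracket -> illegal
(2,5): flips 1 -> legal
(3,5): no bracket -> illegal
(4,1): flips 1 -> legal
(4,3): flips 2 -> legal
(4,4): no bracket -> illegal
(5,0): flips 1 -> legal
(5,1): no bracket -> illegal
(5,2): no bracket -> illegal
(5,3): flips 1 -> legal

Answer: (0,1) (0,3) (1,3) (1,4) (2,5) (4,1) (4,3) (5,0) (5,3)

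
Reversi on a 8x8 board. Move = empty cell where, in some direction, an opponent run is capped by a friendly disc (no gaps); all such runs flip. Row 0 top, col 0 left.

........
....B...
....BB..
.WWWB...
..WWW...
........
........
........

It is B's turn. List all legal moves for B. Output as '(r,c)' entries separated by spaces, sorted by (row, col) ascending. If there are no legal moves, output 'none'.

Answer: (3,0) (5,1) (5,2) (5,4)

Derivation:
(2,0): no bracket -> illegal
(2,1): no bracket -> illegal
(2,2): no bracket -> illegal
(2,3): no bracket -> illegal
(3,0): flips 3 -> legal
(3,5): no bracket -> illegal
(4,0): no bracket -> illegal
(4,1): no bracket -> illegal
(4,5): no bracket -> illegal
(5,1): flips 2 -> legal
(5,2): flips 1 -> legal
(5,3): no bracket -> illegal
(5,4): flips 1 -> legal
(5,5): no bracket -> illegal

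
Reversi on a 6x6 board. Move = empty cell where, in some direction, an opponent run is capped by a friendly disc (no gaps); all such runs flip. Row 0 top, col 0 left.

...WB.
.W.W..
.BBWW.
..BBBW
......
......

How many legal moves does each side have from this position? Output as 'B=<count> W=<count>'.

-- B to move --
(0,0): flips 1 -> legal
(0,1): flips 1 -> legal
(0,2): flips 1 -> legal
(1,0): no bracket -> illegal
(1,2): flips 1 -> legal
(1,4): flips 2 -> legal
(1,5): flips 1 -> legal
(2,0): no bracket -> illegal
(2,5): flips 2 -> legal
(4,4): no bracket -> illegal
(4,5): no bracket -> illegal
B mobility = 7
-- W to move --
(0,5): flips 1 -> legal
(1,0): no bracket -> illegal
(1,2): no bracket -> illegal
(1,4): no bracket -> illegal
(1,5): no bracket -> illegal
(2,0): flips 2 -> legal
(2,5): no bracket -> illegal
(3,0): no bracket -> illegal
(3,1): flips 5 -> legal
(4,1): flips 1 -> legal
(4,2): flips 1 -> legal
(4,3): flips 1 -> legal
(4,4): flips 3 -> legal
(4,5): flips 1 -> legal
W mobility = 8

Answer: B=7 W=8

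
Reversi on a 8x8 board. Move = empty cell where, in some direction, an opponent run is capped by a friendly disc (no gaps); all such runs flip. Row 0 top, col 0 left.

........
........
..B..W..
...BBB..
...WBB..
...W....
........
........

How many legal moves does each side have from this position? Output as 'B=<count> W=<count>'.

Answer: B=6 W=4

Derivation:
-- B to move --
(1,4): no bracket -> illegal
(1,5): flips 1 -> legal
(1,6): flips 1 -> legal
(2,4): no bracket -> illegal
(2,6): no bracket -> illegal
(3,2): no bracket -> illegal
(3,6): no bracket -> illegal
(4,2): flips 1 -> legal
(5,2): flips 1 -> legal
(5,4): no bracket -> illegal
(6,2): flips 1 -> legal
(6,3): flips 2 -> legal
(6,4): no bracket -> illegal
B mobility = 6
-- W to move --
(1,1): no bracket -> illegal
(1,2): no bracket -> illegal
(1,3): no bracket -> illegal
(2,1): no bracket -> illegal
(2,3): flips 1 -> legal
(2,4): no bracket -> illegal
(2,6): flips 2 -> legal
(3,1): no bracket -> illegal
(3,2): no bracket -> illegal
(3,6): no bracket -> illegal
(4,2): no bracket -> illegal
(4,6): flips 2 -> legal
(5,4): no bracket -> illegal
(5,5): flips 2 -> legal
(5,6): no bracket -> illegal
W mobility = 4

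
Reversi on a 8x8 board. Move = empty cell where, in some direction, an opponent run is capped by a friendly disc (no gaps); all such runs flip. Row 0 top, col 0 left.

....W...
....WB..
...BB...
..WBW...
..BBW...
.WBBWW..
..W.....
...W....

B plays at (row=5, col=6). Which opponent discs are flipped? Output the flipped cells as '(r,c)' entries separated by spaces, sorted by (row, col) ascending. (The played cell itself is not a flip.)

Dir NW: first cell '.' (not opp) -> no flip
Dir N: first cell '.' (not opp) -> no flip
Dir NE: first cell '.' (not opp) -> no flip
Dir W: opp run (5,5) (5,4) capped by B -> flip
Dir E: first cell '.' (not opp) -> no flip
Dir SW: first cell '.' (not opp) -> no flip
Dir S: first cell '.' (not opp) -> no flip
Dir SE: first cell '.' (not opp) -> no flip

Answer: (5,4) (5,5)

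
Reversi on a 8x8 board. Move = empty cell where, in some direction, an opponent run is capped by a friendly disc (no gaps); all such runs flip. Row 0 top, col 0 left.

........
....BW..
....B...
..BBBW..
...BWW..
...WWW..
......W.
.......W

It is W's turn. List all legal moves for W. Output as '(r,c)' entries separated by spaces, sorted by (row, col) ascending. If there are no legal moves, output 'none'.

Answer: (0,4) (1,3) (2,1) (2,2) (2,3) (3,1) (4,2)

Derivation:
(0,3): no bracket -> illegal
(0,4): flips 3 -> legal
(0,5): no bracket -> illegal
(1,3): flips 2 -> legal
(2,1): flips 2 -> legal
(2,2): flips 1 -> legal
(2,3): flips 3 -> legal
(2,5): no bracket -> illegal
(3,1): flips 3 -> legal
(4,1): no bracket -> illegal
(4,2): flips 3 -> legal
(5,2): no bracket -> illegal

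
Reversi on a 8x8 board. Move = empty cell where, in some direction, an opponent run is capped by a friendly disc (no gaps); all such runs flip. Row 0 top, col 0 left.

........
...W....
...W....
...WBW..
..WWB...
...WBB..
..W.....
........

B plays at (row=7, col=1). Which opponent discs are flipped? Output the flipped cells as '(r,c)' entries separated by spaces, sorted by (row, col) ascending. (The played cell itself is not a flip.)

Dir NW: first cell '.' (not opp) -> no flip
Dir N: first cell '.' (not opp) -> no flip
Dir NE: opp run (6,2) (5,3) capped by B -> flip
Dir W: first cell '.' (not opp) -> no flip
Dir E: first cell '.' (not opp) -> no flip
Dir SW: edge -> no flip
Dir S: edge -> no flip
Dir SE: edge -> no flip

Answer: (5,3) (6,2)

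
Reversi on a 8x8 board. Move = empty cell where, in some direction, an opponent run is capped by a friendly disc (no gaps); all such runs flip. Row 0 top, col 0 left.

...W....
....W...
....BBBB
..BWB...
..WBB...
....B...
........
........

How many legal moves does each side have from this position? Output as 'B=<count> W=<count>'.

Answer: B=6 W=9

Derivation:
-- B to move --
(0,2): no bracket -> illegal
(0,4): flips 1 -> legal
(0,5): no bracket -> illegal
(1,2): no bracket -> illegal
(1,3): no bracket -> illegal
(1,5): no bracket -> illegal
(2,2): flips 1 -> legal
(2,3): flips 1 -> legal
(3,1): no bracket -> illegal
(4,1): flips 1 -> legal
(5,1): flips 2 -> legal
(5,2): flips 1 -> legal
(5,3): no bracket -> illegal
B mobility = 6
-- W to move --
(1,3): no bracket -> illegal
(1,5): flips 1 -> legal
(1,6): no bracket -> illegal
(1,7): no bracket -> illegal
(2,1): no bracket -> illegal
(2,2): flips 1 -> legal
(2,3): no bracket -> illegal
(3,1): flips 1 -> legal
(3,5): flips 1 -> legal
(3,6): flips 1 -> legal
(3,7): no bracket -> illegal
(4,1): no bracket -> illegal
(4,5): flips 2 -> legal
(5,2): no bracket -> illegal
(5,3): flips 1 -> legal
(5,5): flips 1 -> legal
(6,3): no bracket -> illegal
(6,4): flips 4 -> legal
(6,5): no bracket -> illegal
W mobility = 9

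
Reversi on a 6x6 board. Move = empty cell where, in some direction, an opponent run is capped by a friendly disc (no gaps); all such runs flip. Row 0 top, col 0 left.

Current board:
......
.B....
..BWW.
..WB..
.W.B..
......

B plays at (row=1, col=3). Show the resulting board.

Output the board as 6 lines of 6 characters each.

Answer: ......
.B.B..
..BBW.
..WB..
.W.B..
......

Derivation:
Place B at (1,3); scan 8 dirs for brackets.
Dir NW: first cell '.' (not opp) -> no flip
Dir N: first cell '.' (not opp) -> no flip
Dir NE: first cell '.' (not opp) -> no flip
Dir W: first cell '.' (not opp) -> no flip
Dir E: first cell '.' (not opp) -> no flip
Dir SW: first cell 'B' (not opp) -> no flip
Dir S: opp run (2,3) capped by B -> flip
Dir SE: opp run (2,4), next='.' -> no flip
All flips: (2,3)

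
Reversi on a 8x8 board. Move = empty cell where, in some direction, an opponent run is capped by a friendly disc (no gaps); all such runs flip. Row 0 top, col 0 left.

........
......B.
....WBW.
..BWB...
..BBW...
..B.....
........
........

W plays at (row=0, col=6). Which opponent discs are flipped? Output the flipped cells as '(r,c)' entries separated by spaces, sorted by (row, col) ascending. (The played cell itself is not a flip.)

Dir NW: edge -> no flip
Dir N: edge -> no flip
Dir NE: edge -> no flip
Dir W: first cell '.' (not opp) -> no flip
Dir E: first cell '.' (not opp) -> no flip
Dir SW: first cell '.' (not opp) -> no flip
Dir S: opp run (1,6) capped by W -> flip
Dir SE: first cell '.' (not opp) -> no flip

Answer: (1,6)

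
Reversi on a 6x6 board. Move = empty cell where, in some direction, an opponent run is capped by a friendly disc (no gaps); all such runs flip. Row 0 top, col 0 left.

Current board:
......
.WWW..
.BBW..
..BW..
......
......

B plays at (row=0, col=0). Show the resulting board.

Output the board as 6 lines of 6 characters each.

Place B at (0,0); scan 8 dirs for brackets.
Dir NW: edge -> no flip
Dir N: edge -> no flip
Dir NE: edge -> no flip
Dir W: edge -> no flip
Dir E: first cell '.' (not opp) -> no flip
Dir SW: edge -> no flip
Dir S: first cell '.' (not opp) -> no flip
Dir SE: opp run (1,1) capped by B -> flip
All flips: (1,1)

Answer: B.....
.BWW..
.BBW..
..BW..
......
......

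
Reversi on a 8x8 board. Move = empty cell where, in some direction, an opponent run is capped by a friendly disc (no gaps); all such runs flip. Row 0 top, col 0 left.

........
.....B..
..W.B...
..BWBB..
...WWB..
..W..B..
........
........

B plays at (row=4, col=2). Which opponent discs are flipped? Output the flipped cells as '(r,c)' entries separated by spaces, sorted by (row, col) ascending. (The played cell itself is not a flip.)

Answer: (3,3) (4,3) (4,4)

Derivation:
Dir NW: first cell '.' (not opp) -> no flip
Dir N: first cell 'B' (not opp) -> no flip
Dir NE: opp run (3,3) capped by B -> flip
Dir W: first cell '.' (not opp) -> no flip
Dir E: opp run (4,3) (4,4) capped by B -> flip
Dir SW: first cell '.' (not opp) -> no flip
Dir S: opp run (5,2), next='.' -> no flip
Dir SE: first cell '.' (not opp) -> no flip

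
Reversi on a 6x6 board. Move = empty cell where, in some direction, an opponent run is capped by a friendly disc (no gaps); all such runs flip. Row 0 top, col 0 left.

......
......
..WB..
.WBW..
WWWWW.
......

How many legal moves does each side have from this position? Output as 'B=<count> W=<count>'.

Answer: B=8 W=4

Derivation:
-- B to move --
(1,1): no bracket -> illegal
(1,2): flips 1 -> legal
(1,3): no bracket -> illegal
(2,0): no bracket -> illegal
(2,1): flips 1 -> legal
(2,4): no bracket -> illegal
(3,0): flips 1 -> legal
(3,4): flips 1 -> legal
(3,5): no bracket -> illegal
(4,5): no bracket -> illegal
(5,0): flips 1 -> legal
(5,1): no bracket -> illegal
(5,2): flips 1 -> legal
(5,3): flips 2 -> legal
(5,4): flips 1 -> legal
(5,5): no bracket -> illegal
B mobility = 8
-- W to move --
(1,2): no bracket -> illegal
(1,3): flips 1 -> legal
(1,4): flips 2 -> legal
(2,1): flips 1 -> legal
(2,4): flips 1 -> legal
(3,4): no bracket -> illegal
W mobility = 4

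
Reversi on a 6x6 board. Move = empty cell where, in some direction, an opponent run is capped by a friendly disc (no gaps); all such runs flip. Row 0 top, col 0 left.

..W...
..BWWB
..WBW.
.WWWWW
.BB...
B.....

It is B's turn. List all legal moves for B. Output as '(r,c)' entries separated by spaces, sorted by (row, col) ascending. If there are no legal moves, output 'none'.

Answer: (0,3) (0,5) (2,0) (2,1) (2,5) (4,3) (4,5)

Derivation:
(0,1): no bracket -> illegal
(0,3): flips 1 -> legal
(0,4): no bracket -> illegal
(0,5): flips 1 -> legal
(1,1): no bracket -> illegal
(2,0): flips 1 -> legal
(2,1): flips 2 -> legal
(2,5): flips 1 -> legal
(3,0): no bracket -> illegal
(4,0): no bracket -> illegal
(4,3): flips 1 -> legal
(4,4): no bracket -> illegal
(4,5): flips 1 -> legal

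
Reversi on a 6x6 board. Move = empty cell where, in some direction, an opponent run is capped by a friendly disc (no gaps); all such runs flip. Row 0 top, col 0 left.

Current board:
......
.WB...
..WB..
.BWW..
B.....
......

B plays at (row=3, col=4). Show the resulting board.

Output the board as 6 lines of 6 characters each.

Answer: ......
.WB...
..WB..
.BBBB.
B.....
......

Derivation:
Place B at (3,4); scan 8 dirs for brackets.
Dir NW: first cell 'B' (not opp) -> no flip
Dir N: first cell '.' (not opp) -> no flip
Dir NE: first cell '.' (not opp) -> no flip
Dir W: opp run (3,3) (3,2) capped by B -> flip
Dir E: first cell '.' (not opp) -> no flip
Dir SW: first cell '.' (not opp) -> no flip
Dir S: first cell '.' (not opp) -> no flip
Dir SE: first cell '.' (not opp) -> no flip
All flips: (3,2) (3,3)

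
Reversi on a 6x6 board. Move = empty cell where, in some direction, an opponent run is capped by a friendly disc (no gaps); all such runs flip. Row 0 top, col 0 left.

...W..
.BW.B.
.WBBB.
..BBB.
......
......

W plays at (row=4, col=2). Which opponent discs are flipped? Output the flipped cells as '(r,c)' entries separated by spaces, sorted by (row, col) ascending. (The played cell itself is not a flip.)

Answer: (2,2) (3,2)

Derivation:
Dir NW: first cell '.' (not opp) -> no flip
Dir N: opp run (3,2) (2,2) capped by W -> flip
Dir NE: opp run (3,3) (2,4), next='.' -> no flip
Dir W: first cell '.' (not opp) -> no flip
Dir E: first cell '.' (not opp) -> no flip
Dir SW: first cell '.' (not opp) -> no flip
Dir S: first cell '.' (not opp) -> no flip
Dir SE: first cell '.' (not opp) -> no flip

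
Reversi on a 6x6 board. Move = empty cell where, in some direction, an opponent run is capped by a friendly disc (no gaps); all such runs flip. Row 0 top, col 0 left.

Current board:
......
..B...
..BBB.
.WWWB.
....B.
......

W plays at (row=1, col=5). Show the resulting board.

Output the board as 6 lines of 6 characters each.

Place W at (1,5); scan 8 dirs for brackets.
Dir NW: first cell '.' (not opp) -> no flip
Dir N: first cell '.' (not opp) -> no flip
Dir NE: edge -> no flip
Dir W: first cell '.' (not opp) -> no flip
Dir E: edge -> no flip
Dir SW: opp run (2,4) capped by W -> flip
Dir S: first cell '.' (not opp) -> no flip
Dir SE: edge -> no flip
All flips: (2,4)

Answer: ......
..B..W
..BBW.
.WWWB.
....B.
......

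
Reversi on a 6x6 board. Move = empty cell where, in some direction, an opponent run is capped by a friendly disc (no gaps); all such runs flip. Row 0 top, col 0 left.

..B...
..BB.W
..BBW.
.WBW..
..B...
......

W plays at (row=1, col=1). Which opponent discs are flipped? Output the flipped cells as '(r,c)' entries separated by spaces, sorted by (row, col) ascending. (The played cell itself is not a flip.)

Answer: (2,2)

Derivation:
Dir NW: first cell '.' (not opp) -> no flip
Dir N: first cell '.' (not opp) -> no flip
Dir NE: opp run (0,2), next=edge -> no flip
Dir W: first cell '.' (not opp) -> no flip
Dir E: opp run (1,2) (1,3), next='.' -> no flip
Dir SW: first cell '.' (not opp) -> no flip
Dir S: first cell '.' (not opp) -> no flip
Dir SE: opp run (2,2) capped by W -> flip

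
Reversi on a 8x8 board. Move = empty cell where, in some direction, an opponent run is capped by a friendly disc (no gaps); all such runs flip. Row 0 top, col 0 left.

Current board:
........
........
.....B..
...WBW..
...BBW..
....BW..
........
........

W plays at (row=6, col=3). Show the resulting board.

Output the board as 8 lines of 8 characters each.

Place W at (6,3); scan 8 dirs for brackets.
Dir NW: first cell '.' (not opp) -> no flip
Dir N: first cell '.' (not opp) -> no flip
Dir NE: opp run (5,4) capped by W -> flip
Dir W: first cell '.' (not opp) -> no flip
Dir E: first cell '.' (not opp) -> no flip
Dir SW: first cell '.' (not opp) -> no flip
Dir S: first cell '.' (not opp) -> no flip
Dir SE: first cell '.' (not opp) -> no flip
All flips: (5,4)

Answer: ........
........
.....B..
...WBW..
...BBW..
....WW..
...W....
........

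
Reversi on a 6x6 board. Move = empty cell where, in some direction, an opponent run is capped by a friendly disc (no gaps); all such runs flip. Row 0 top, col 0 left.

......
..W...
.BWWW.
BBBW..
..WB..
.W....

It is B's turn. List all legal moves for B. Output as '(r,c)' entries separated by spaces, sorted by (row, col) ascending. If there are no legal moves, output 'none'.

Answer: (0,2) (0,3) (1,3) (1,4) (2,5) (3,4) (4,1) (5,2) (5,3)

Derivation:
(0,1): no bracket -> illegal
(0,2): flips 2 -> legal
(0,3): flips 1 -> legal
(1,1): no bracket -> illegal
(1,3): flips 3 -> legal
(1,4): flips 1 -> legal
(1,5): no bracket -> illegal
(2,5): flips 3 -> legal
(3,4): flips 1 -> legal
(3,5): no bracket -> illegal
(4,0): no bracket -> illegal
(4,1): flips 1 -> legal
(4,4): no bracket -> illegal
(5,0): no bracket -> illegal
(5,2): flips 1 -> legal
(5,3): flips 1 -> legal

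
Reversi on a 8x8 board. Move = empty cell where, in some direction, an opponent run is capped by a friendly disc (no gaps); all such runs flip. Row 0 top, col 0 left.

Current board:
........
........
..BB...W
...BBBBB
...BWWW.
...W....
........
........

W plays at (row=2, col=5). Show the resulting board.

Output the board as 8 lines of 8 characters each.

Answer: ........
........
..BB.W.W
...BBWBB
...BWWW.
...W....
........
........

Derivation:
Place W at (2,5); scan 8 dirs for brackets.
Dir NW: first cell '.' (not opp) -> no flip
Dir N: first cell '.' (not opp) -> no flip
Dir NE: first cell '.' (not opp) -> no flip
Dir W: first cell '.' (not opp) -> no flip
Dir E: first cell '.' (not opp) -> no flip
Dir SW: opp run (3,4) (4,3), next='.' -> no flip
Dir S: opp run (3,5) capped by W -> flip
Dir SE: opp run (3,6), next='.' -> no flip
All flips: (3,5)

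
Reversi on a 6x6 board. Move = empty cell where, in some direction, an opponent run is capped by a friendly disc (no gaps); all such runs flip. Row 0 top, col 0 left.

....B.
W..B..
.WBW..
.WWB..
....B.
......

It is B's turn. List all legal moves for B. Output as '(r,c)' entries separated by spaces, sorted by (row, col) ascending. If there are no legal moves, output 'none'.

(0,0): no bracket -> illegal
(0,1): no bracket -> illegal
(1,1): no bracket -> illegal
(1,2): no bracket -> illegal
(1,4): no bracket -> illegal
(2,0): flips 1 -> legal
(2,4): flips 1 -> legal
(3,0): flips 2 -> legal
(3,4): no bracket -> illegal
(4,0): flips 1 -> legal
(4,1): no bracket -> illegal
(4,2): flips 1 -> legal
(4,3): no bracket -> illegal

Answer: (2,0) (2,4) (3,0) (4,0) (4,2)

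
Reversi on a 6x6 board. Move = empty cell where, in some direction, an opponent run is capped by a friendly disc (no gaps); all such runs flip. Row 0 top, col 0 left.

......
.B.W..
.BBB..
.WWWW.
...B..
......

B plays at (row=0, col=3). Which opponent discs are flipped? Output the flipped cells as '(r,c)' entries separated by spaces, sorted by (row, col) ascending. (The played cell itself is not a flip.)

Dir NW: edge -> no flip
Dir N: edge -> no flip
Dir NE: edge -> no flip
Dir W: first cell '.' (not opp) -> no flip
Dir E: first cell '.' (not opp) -> no flip
Dir SW: first cell '.' (not opp) -> no flip
Dir S: opp run (1,3) capped by B -> flip
Dir SE: first cell '.' (not opp) -> no flip

Answer: (1,3)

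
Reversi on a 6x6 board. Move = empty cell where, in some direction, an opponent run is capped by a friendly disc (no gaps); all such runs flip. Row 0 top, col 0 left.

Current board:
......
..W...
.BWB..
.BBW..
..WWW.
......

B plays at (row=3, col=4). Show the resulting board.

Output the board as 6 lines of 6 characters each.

Answer: ......
..W...
.BWB..
.BBBB.
..WWW.
......

Derivation:
Place B at (3,4); scan 8 dirs for brackets.
Dir NW: first cell 'B' (not opp) -> no flip
Dir N: first cell '.' (not opp) -> no flip
Dir NE: first cell '.' (not opp) -> no flip
Dir W: opp run (3,3) capped by B -> flip
Dir E: first cell '.' (not opp) -> no flip
Dir SW: opp run (4,3), next='.' -> no flip
Dir S: opp run (4,4), next='.' -> no flip
Dir SE: first cell '.' (not opp) -> no flip
All flips: (3,3)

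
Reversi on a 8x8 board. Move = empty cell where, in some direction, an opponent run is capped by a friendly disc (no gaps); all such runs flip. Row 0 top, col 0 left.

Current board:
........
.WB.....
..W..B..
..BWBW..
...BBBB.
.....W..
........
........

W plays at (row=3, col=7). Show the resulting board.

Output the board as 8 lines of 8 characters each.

Answer: ........
.WB.....
..W..B..
..BWBW.W
...BBBW.
.....W..
........
........

Derivation:
Place W at (3,7); scan 8 dirs for brackets.
Dir NW: first cell '.' (not opp) -> no flip
Dir N: first cell '.' (not opp) -> no flip
Dir NE: edge -> no flip
Dir W: first cell '.' (not opp) -> no flip
Dir E: edge -> no flip
Dir SW: opp run (4,6) capped by W -> flip
Dir S: first cell '.' (not opp) -> no flip
Dir SE: edge -> no flip
All flips: (4,6)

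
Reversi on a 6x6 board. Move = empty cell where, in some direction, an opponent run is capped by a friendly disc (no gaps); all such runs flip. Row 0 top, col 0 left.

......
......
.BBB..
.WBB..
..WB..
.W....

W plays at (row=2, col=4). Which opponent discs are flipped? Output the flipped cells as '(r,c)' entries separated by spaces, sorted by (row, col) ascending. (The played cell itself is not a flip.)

Dir NW: first cell '.' (not opp) -> no flip
Dir N: first cell '.' (not opp) -> no flip
Dir NE: first cell '.' (not opp) -> no flip
Dir W: opp run (2,3) (2,2) (2,1), next='.' -> no flip
Dir E: first cell '.' (not opp) -> no flip
Dir SW: opp run (3,3) capped by W -> flip
Dir S: first cell '.' (not opp) -> no flip
Dir SE: first cell '.' (not opp) -> no flip

Answer: (3,3)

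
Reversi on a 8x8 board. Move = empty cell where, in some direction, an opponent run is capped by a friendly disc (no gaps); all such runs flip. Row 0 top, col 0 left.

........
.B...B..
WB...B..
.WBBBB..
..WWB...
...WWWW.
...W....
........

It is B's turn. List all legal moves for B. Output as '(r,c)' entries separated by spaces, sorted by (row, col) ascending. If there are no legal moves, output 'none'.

Answer: (3,0) (4,1) (5,1) (5,2) (6,2) (6,4) (6,5) (6,6) (7,3)

Derivation:
(1,0): no bracket -> illegal
(2,2): no bracket -> illegal
(3,0): flips 1 -> legal
(4,0): no bracket -> illegal
(4,1): flips 3 -> legal
(4,5): no bracket -> illegal
(4,6): no bracket -> illegal
(4,7): no bracket -> illegal
(5,1): flips 1 -> legal
(5,2): flips 2 -> legal
(5,7): no bracket -> illegal
(6,2): flips 1 -> legal
(6,4): flips 1 -> legal
(6,5): flips 2 -> legal
(6,6): flips 1 -> legal
(6,7): no bracket -> illegal
(7,2): no bracket -> illegal
(7,3): flips 3 -> legal
(7,4): no bracket -> illegal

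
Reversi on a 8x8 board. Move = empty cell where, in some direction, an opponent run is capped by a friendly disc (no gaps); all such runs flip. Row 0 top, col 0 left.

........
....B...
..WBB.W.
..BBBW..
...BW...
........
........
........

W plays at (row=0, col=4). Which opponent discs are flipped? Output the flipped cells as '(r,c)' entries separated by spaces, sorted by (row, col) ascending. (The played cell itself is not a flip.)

Dir NW: edge -> no flip
Dir N: edge -> no flip
Dir NE: edge -> no flip
Dir W: first cell '.' (not opp) -> no flip
Dir E: first cell '.' (not opp) -> no flip
Dir SW: first cell '.' (not opp) -> no flip
Dir S: opp run (1,4) (2,4) (3,4) capped by W -> flip
Dir SE: first cell '.' (not opp) -> no flip

Answer: (1,4) (2,4) (3,4)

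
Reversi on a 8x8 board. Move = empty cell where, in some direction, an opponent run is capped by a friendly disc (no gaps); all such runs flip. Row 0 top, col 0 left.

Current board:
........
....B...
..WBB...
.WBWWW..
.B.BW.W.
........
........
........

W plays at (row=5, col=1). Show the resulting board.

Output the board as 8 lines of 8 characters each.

Place W at (5,1); scan 8 dirs for brackets.
Dir NW: first cell '.' (not opp) -> no flip
Dir N: opp run (4,1) capped by W -> flip
Dir NE: first cell '.' (not opp) -> no flip
Dir W: first cell '.' (not opp) -> no flip
Dir E: first cell '.' (not opp) -> no flip
Dir SW: first cell '.' (not opp) -> no flip
Dir S: first cell '.' (not opp) -> no flip
Dir SE: first cell '.' (not opp) -> no flip
All flips: (4,1)

Answer: ........
....B...
..WBB...
.WBWWW..
.W.BW.W.
.W......
........
........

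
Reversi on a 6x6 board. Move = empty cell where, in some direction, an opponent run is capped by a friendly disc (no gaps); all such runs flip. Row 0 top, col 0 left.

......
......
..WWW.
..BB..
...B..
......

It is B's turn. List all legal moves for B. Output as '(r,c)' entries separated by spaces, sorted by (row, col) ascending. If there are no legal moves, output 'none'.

Answer: (1,1) (1,2) (1,3) (1,4) (1,5)

Derivation:
(1,1): flips 1 -> legal
(1,2): flips 1 -> legal
(1,3): flips 1 -> legal
(1,4): flips 1 -> legal
(1,5): flips 1 -> legal
(2,1): no bracket -> illegal
(2,5): no bracket -> illegal
(3,1): no bracket -> illegal
(3,4): no bracket -> illegal
(3,5): no bracket -> illegal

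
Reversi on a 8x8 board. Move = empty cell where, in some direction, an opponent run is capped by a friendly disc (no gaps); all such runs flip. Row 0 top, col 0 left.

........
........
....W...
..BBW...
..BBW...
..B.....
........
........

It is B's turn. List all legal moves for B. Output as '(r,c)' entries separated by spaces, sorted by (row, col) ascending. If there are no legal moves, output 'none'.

(1,3): no bracket -> illegal
(1,4): no bracket -> illegal
(1,5): flips 1 -> legal
(2,3): no bracket -> illegal
(2,5): flips 1 -> legal
(3,5): flips 1 -> legal
(4,5): flips 1 -> legal
(5,3): no bracket -> illegal
(5,4): no bracket -> illegal
(5,5): flips 1 -> legal

Answer: (1,5) (2,5) (3,5) (4,5) (5,5)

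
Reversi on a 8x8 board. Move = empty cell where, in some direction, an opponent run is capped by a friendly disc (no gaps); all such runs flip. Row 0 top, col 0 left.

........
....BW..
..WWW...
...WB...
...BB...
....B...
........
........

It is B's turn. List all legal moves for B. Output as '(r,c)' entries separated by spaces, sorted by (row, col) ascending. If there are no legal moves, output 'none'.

Answer: (1,1) (1,2) (1,3) (1,6) (3,2)

Derivation:
(0,4): no bracket -> illegal
(0,5): no bracket -> illegal
(0,6): no bracket -> illegal
(1,1): flips 2 -> legal
(1,2): flips 1 -> legal
(1,3): flips 2 -> legal
(1,6): flips 1 -> legal
(2,1): no bracket -> illegal
(2,5): no bracket -> illegal
(2,6): no bracket -> illegal
(3,1): no bracket -> illegal
(3,2): flips 2 -> legal
(3,5): no bracket -> illegal
(4,2): no bracket -> illegal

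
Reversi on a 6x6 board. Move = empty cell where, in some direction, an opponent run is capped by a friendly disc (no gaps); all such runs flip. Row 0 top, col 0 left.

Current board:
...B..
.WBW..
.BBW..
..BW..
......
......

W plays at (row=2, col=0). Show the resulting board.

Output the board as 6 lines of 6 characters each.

Answer: ...B..
.WBW..
WWWW..
..BW..
......
......

Derivation:
Place W at (2,0); scan 8 dirs for brackets.
Dir NW: edge -> no flip
Dir N: first cell '.' (not opp) -> no flip
Dir NE: first cell 'W' (not opp) -> no flip
Dir W: edge -> no flip
Dir E: opp run (2,1) (2,2) capped by W -> flip
Dir SW: edge -> no flip
Dir S: first cell '.' (not opp) -> no flip
Dir SE: first cell '.' (not opp) -> no flip
All flips: (2,1) (2,2)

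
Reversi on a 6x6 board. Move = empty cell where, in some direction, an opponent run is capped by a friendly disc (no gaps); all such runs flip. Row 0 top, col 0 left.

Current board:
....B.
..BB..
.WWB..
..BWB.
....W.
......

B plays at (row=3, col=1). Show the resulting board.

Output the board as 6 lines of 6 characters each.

Place B at (3,1); scan 8 dirs for brackets.
Dir NW: first cell '.' (not opp) -> no flip
Dir N: opp run (2,1), next='.' -> no flip
Dir NE: opp run (2,2) capped by B -> flip
Dir W: first cell '.' (not opp) -> no flip
Dir E: first cell 'B' (not opp) -> no flip
Dir SW: first cell '.' (not opp) -> no flip
Dir S: first cell '.' (not opp) -> no flip
Dir SE: first cell '.' (not opp) -> no flip
All flips: (2,2)

Answer: ....B.
..BB..
.WBB..
.BBWB.
....W.
......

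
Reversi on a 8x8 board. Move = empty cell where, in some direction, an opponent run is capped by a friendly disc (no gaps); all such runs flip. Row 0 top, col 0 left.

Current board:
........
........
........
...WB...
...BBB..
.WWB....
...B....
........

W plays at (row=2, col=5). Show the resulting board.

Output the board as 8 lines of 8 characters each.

Answer: ........
........
.....W..
...WW...
...WBB..
.WWB....
...B....
........

Derivation:
Place W at (2,5); scan 8 dirs for brackets.
Dir NW: first cell '.' (not opp) -> no flip
Dir N: first cell '.' (not opp) -> no flip
Dir NE: first cell '.' (not opp) -> no flip
Dir W: first cell '.' (not opp) -> no flip
Dir E: first cell '.' (not opp) -> no flip
Dir SW: opp run (3,4) (4,3) capped by W -> flip
Dir S: first cell '.' (not opp) -> no flip
Dir SE: first cell '.' (not opp) -> no flip
All flips: (3,4) (4,3)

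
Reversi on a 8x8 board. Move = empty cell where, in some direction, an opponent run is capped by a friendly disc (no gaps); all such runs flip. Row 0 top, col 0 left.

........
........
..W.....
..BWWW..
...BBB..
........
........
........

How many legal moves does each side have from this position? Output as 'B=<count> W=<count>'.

Answer: B=7 W=7

Derivation:
-- B to move --
(1,1): flips 2 -> legal
(1,2): flips 1 -> legal
(1,3): no bracket -> illegal
(2,1): no bracket -> illegal
(2,3): flips 2 -> legal
(2,4): flips 1 -> legal
(2,5): flips 2 -> legal
(2,6): flips 1 -> legal
(3,1): no bracket -> illegal
(3,6): flips 3 -> legal
(4,2): no bracket -> illegal
(4,6): no bracket -> illegal
B mobility = 7
-- W to move --
(2,1): no bracket -> illegal
(2,3): no bracket -> illegal
(3,1): flips 1 -> legal
(3,6): no bracket -> illegal
(4,1): no bracket -> illegal
(4,2): flips 1 -> legal
(4,6): no bracket -> illegal
(5,2): flips 1 -> legal
(5,3): flips 2 -> legal
(5,4): flips 1 -> legal
(5,5): flips 2 -> legal
(5,6): flips 1 -> legal
W mobility = 7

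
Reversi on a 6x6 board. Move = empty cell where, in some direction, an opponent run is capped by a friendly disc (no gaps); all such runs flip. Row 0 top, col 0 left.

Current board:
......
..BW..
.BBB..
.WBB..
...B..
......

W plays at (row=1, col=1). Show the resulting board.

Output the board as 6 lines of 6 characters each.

Place W at (1,1); scan 8 dirs for brackets.
Dir NW: first cell '.' (not opp) -> no flip
Dir N: first cell '.' (not opp) -> no flip
Dir NE: first cell '.' (not opp) -> no flip
Dir W: first cell '.' (not opp) -> no flip
Dir E: opp run (1,2) capped by W -> flip
Dir SW: first cell '.' (not opp) -> no flip
Dir S: opp run (2,1) capped by W -> flip
Dir SE: opp run (2,2) (3,3), next='.' -> no flip
All flips: (1,2) (2,1)

Answer: ......
.WWW..
.WBB..
.WBB..
...B..
......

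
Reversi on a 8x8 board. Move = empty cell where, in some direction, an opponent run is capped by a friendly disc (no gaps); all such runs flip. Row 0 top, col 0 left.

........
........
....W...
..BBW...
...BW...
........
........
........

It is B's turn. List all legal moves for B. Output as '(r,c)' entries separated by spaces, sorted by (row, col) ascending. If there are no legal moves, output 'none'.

(1,3): no bracket -> illegal
(1,4): no bracket -> illegal
(1,5): flips 1 -> legal
(2,3): no bracket -> illegal
(2,5): flips 1 -> legal
(3,5): flips 1 -> legal
(4,5): flips 1 -> legal
(5,3): no bracket -> illegal
(5,4): no bracket -> illegal
(5,5): flips 1 -> legal

Answer: (1,5) (2,5) (3,5) (4,5) (5,5)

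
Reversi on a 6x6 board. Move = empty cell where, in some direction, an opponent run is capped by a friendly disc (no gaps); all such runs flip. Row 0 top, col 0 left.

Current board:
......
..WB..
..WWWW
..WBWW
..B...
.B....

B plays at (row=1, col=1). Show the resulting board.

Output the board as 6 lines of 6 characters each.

Answer: ......
.BBB..
..BWWW
..WBWW
..B...
.B....

Derivation:
Place B at (1,1); scan 8 dirs for brackets.
Dir NW: first cell '.' (not opp) -> no flip
Dir N: first cell '.' (not opp) -> no flip
Dir NE: first cell '.' (not opp) -> no flip
Dir W: first cell '.' (not opp) -> no flip
Dir E: opp run (1,2) capped by B -> flip
Dir SW: first cell '.' (not opp) -> no flip
Dir S: first cell '.' (not opp) -> no flip
Dir SE: opp run (2,2) capped by B -> flip
All flips: (1,2) (2,2)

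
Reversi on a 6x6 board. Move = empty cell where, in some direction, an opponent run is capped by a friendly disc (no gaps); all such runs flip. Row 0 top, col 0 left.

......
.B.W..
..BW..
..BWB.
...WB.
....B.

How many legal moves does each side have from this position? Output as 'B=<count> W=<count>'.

-- B to move --
(0,2): no bracket -> illegal
(0,3): no bracket -> illegal
(0,4): flips 1 -> legal
(1,2): flips 1 -> legal
(1,4): flips 1 -> legal
(2,4): flips 1 -> legal
(4,2): flips 1 -> legal
(5,2): flips 1 -> legal
(5,3): no bracket -> illegal
B mobility = 6
-- W to move --
(0,0): flips 2 -> legal
(0,1): no bracket -> illegal
(0,2): no bracket -> illegal
(1,0): no bracket -> illegal
(1,2): no bracket -> illegal
(2,0): no bracket -> illegal
(2,1): flips 2 -> legal
(2,4): no bracket -> illegal
(2,5): flips 1 -> legal
(3,1): flips 2 -> legal
(3,5): flips 1 -> legal
(4,1): flips 1 -> legal
(4,2): no bracket -> illegal
(4,5): flips 2 -> legal
(5,3): no bracket -> illegal
(5,5): flips 1 -> legal
W mobility = 8

Answer: B=6 W=8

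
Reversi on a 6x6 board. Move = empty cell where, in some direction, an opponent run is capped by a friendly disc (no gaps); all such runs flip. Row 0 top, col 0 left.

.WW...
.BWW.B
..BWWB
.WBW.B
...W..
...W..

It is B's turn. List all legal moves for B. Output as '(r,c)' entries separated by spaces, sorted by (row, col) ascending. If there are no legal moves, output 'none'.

(0,0): no bracket -> illegal
(0,3): no bracket -> illegal
(0,4): flips 1 -> legal
(1,0): no bracket -> illegal
(1,4): flips 3 -> legal
(2,0): no bracket -> illegal
(2,1): no bracket -> illegal
(3,0): flips 1 -> legal
(3,4): flips 1 -> legal
(4,0): flips 1 -> legal
(4,1): no bracket -> illegal
(4,2): flips 2 -> legal
(4,4): flips 1 -> legal
(5,2): no bracket -> illegal
(5,4): flips 1 -> legal

Answer: (0,4) (1,4) (3,0) (3,4) (4,0) (4,2) (4,4) (5,4)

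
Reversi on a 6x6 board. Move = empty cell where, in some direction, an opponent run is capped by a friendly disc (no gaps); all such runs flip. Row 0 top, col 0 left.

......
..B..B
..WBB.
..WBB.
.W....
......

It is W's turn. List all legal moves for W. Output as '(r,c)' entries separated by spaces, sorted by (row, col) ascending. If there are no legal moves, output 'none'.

Answer: (0,2) (1,4) (2,5) (3,5) (4,4)

Derivation:
(0,1): no bracket -> illegal
(0,2): flips 1 -> legal
(0,3): no bracket -> illegal
(0,4): no bracket -> illegal
(0,5): no bracket -> illegal
(1,1): no bracket -> illegal
(1,3): no bracket -> illegal
(1,4): flips 1 -> legal
(2,1): no bracket -> illegal
(2,5): flips 2 -> legal
(3,5): flips 2 -> legal
(4,2): no bracket -> illegal
(4,3): no bracket -> illegal
(4,4): flips 1 -> legal
(4,5): no bracket -> illegal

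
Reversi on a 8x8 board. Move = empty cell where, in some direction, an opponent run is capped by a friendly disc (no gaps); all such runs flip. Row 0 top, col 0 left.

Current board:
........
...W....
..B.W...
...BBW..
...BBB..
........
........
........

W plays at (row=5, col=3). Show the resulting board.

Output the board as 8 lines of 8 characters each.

Place W at (5,3); scan 8 dirs for brackets.
Dir NW: first cell '.' (not opp) -> no flip
Dir N: opp run (4,3) (3,3), next='.' -> no flip
Dir NE: opp run (4,4) capped by W -> flip
Dir W: first cell '.' (not opp) -> no flip
Dir E: first cell '.' (not opp) -> no flip
Dir SW: first cell '.' (not opp) -> no flip
Dir S: first cell '.' (not opp) -> no flip
Dir SE: first cell '.' (not opp) -> no flip
All flips: (4,4)

Answer: ........
...W....
..B.W...
...BBW..
...BWB..
...W....
........
........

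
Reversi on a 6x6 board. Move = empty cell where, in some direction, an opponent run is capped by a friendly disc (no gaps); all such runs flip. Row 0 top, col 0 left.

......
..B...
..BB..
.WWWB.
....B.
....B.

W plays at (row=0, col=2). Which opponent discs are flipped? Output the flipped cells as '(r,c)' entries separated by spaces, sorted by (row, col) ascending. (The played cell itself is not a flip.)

Answer: (1,2) (2,2)

Derivation:
Dir NW: edge -> no flip
Dir N: edge -> no flip
Dir NE: edge -> no flip
Dir W: first cell '.' (not opp) -> no flip
Dir E: first cell '.' (not opp) -> no flip
Dir SW: first cell '.' (not opp) -> no flip
Dir S: opp run (1,2) (2,2) capped by W -> flip
Dir SE: first cell '.' (not opp) -> no flip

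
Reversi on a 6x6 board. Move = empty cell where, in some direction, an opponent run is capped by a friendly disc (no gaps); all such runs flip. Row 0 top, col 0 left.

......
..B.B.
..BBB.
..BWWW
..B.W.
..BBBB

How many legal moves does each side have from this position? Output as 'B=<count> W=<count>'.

-- B to move --
(2,5): no bracket -> illegal
(4,3): flips 1 -> legal
(4,5): flips 1 -> legal
B mobility = 2
-- W to move --
(0,1): flips 2 -> legal
(0,2): no bracket -> illegal
(0,3): no bracket -> illegal
(0,4): flips 2 -> legal
(0,5): no bracket -> illegal
(1,1): flips 1 -> legal
(1,3): flips 2 -> legal
(1,5): flips 1 -> legal
(2,1): no bracket -> illegal
(2,5): no bracket -> illegal
(3,1): flips 1 -> legal
(4,1): no bracket -> illegal
(4,3): no bracket -> illegal
(4,5): no bracket -> illegal
(5,1): flips 1 -> legal
W mobility = 7

Answer: B=2 W=7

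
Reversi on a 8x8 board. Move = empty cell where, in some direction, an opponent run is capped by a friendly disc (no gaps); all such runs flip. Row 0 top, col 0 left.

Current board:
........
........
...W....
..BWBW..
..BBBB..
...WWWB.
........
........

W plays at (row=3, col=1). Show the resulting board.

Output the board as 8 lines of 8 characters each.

Place W at (3,1); scan 8 dirs for brackets.
Dir NW: first cell '.' (not opp) -> no flip
Dir N: first cell '.' (not opp) -> no flip
Dir NE: first cell '.' (not opp) -> no flip
Dir W: first cell '.' (not opp) -> no flip
Dir E: opp run (3,2) capped by W -> flip
Dir SW: first cell '.' (not opp) -> no flip
Dir S: first cell '.' (not opp) -> no flip
Dir SE: opp run (4,2) capped by W -> flip
All flips: (3,2) (4,2)

Answer: ........
........
...W....
.WWWBW..
..WBBB..
...WWWB.
........
........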